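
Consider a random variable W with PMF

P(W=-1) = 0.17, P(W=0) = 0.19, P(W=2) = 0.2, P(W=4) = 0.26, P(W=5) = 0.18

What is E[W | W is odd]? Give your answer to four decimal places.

2.0857

P(W is odd) = 0.17 + 0.18 = 0.35.
E[W | W is odd] = [(-1)·0.17 + 5·0.18] / 0.35
 = 0.73 / 0.35
 = 73/35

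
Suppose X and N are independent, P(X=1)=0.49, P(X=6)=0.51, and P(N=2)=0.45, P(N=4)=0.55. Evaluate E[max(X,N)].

4.579

E[max(X,N)] = Σ_x Σ_n max(x,n) · P(X=x)P(N=n)
 = 2·0.2205 + 4·0.2695 + 6·0.2295 + 6·0.2805
 = 0.441 + 1.078 + 1.377 + 1.683
 = 4.579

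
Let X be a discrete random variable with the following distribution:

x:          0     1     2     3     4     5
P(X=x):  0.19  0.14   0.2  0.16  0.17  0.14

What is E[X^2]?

8.6

E[X^2] = Σ x^2·P(X=x)
 = 0·0.19 + 1·0.14 + 4·0.2 + 9·0.16 + 16·0.17 + 25·0.14
 = 0 + 0.14 + 0.8 + 1.44 + 2.72 + 3.5
 = 8.6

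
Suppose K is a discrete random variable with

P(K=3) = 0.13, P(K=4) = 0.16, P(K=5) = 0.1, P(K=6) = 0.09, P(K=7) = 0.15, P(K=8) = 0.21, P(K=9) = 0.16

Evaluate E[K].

E[K] = Σ k·P(K=k)
 = 3·0.13 + 4·0.16 + 5·0.1 + 6·0.09 + 7·0.15 + 8·0.21 + 9·0.16
 = 0.39 + 0.64 + 0.5 + 0.54 + 1.05 + 1.68 + 1.44
 = 6.24

6.24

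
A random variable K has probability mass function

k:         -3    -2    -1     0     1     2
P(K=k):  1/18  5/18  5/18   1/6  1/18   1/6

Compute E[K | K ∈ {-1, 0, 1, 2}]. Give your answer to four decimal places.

0.1667

P(K ∈ {-1, 0, 1, 2}) = 5/18 + 1/6 + 1/18 + 1/6 = 2/3.
E[K | K ∈ {-1, 0, 1, 2}] = [(-1)·5/18 + 0·1/6 + 1·1/18 + 2·1/6] / (2/3)
 = 1/9 / (2/3)
 = 1/6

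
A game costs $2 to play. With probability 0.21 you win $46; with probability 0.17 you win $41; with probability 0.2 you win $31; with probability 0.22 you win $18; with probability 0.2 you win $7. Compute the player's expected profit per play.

E[payout] = 46·0.21 + 41·0.17 + 31·0.2 + 18·0.22 + 7·0.2
 = 9.66 + 6.97 + 6.2 + 3.96 + 1.4
 = 28.19
Net = 28.19 - 2 = 26.19

26.19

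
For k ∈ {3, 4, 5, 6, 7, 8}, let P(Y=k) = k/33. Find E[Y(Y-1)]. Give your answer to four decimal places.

E[Y(Y-1)] = Σ y(y-1)·P(Y=y)
 = 6·1/11 + 12·4/33 + 20·5/33 + 30·2/11 + 42·7/33 + 56·8/33
 = 6/11 + 16/11 + 100/33 + 60/11 + 98/11 + 448/33
 = 1088/33

32.9697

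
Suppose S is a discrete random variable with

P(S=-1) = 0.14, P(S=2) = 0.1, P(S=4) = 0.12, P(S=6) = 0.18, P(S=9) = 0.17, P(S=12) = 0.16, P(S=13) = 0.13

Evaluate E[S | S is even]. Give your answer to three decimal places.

P(S is even) = 0.1 + 0.12 + 0.18 + 0.16 = 0.56.
E[S | S is even] = [2·0.1 + 4·0.12 + 6·0.18 + 12·0.16] / 0.56
 = 3.68 / 0.56
 = 46/7

6.571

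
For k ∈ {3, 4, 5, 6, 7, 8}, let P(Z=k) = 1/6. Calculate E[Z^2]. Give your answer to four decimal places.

33.1667

E[Z^2] = Σ z^2·P(Z=z)
 = 9·1/6 + 16·1/6 + 25·1/6 + 36·1/6 + 49·1/6 + 64·1/6
 = 3/2 + 8/3 + 25/6 + 6 + 49/6 + 32/3
 = 199/6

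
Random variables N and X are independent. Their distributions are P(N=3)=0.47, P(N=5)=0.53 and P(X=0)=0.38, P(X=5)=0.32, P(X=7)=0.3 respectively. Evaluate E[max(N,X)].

5.2428

E[max(N,X)] = Σ_n Σ_x max(n,x) · P(N=n)P(X=x)
 = 3·0.1786 + 5·0.1504 + 7·0.141 + 5·0.2014 + 5·0.1696 + 7·0.159
 = 0.5358 + 0.752 + 0.987 + 1.007 + 0.848 + 1.113
 = 5.2428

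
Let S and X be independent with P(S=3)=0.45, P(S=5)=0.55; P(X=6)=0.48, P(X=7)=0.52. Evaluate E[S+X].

10.62

E[S+X] = Σ_s Σ_x (s+x) · P(S=s)P(X=x)
 = 9·0.216 + 10·0.234 + 11·0.264 + 12·0.286
 = 1.944 + 2.34 + 2.904 + 3.432
 = 10.62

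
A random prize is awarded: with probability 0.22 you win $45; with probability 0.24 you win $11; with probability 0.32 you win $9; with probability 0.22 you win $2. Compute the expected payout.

E[payout] = 45·0.22 + 11·0.24 + 9·0.32 + 2·0.22
 = 9.9 + 2.64 + 2.88 + 0.44
 = 15.86

15.86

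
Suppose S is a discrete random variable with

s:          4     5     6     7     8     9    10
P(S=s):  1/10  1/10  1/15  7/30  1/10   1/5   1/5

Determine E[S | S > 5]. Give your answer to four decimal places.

8.2917

P(S > 5) = 1/15 + 7/30 + 1/10 + 1/5 + 1/5 = 4/5.
E[S | S > 5] = [6·1/15 + 7·7/30 + 8·1/10 + 9·1/5 + 10·1/5] / (4/5)
 = 199/30 / (4/5)
 = 199/24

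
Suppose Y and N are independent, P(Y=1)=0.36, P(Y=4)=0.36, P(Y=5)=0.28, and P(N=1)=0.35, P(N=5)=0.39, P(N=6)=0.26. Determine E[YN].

E[YN] = Σ_y Σ_n yn · P(Y=y)P(N=n)
 = 1·0.126 + 5·0.1404 + 6·0.0936 + 4·0.126 + 20·0.1404 + 24·0.0936 + 5·0.098 + 25·0.1092 + 30·0.0728
 = 0.126 + 0.702 + 0.5616 + 0.504 + 2.808 + 2.2464 + 0.49 + 2.73 + 2.184
 = 12.352

12.352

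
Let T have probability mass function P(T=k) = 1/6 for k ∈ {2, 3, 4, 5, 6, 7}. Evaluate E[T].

4.5

E[T] = Σ t·P(T=t)
 = 2·1/6 + 3·1/6 + 4·1/6 + 5·1/6 + 6·1/6 + 7·1/6
 = 1/3 + 1/2 + 2/3 + 5/6 + 1 + 7/6
 = 9/2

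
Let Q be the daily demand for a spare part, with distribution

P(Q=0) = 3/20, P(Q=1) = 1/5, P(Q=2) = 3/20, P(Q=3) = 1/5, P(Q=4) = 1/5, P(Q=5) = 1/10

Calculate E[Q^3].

E[Q^3] = Σ q^3·P(Q=q)
 = 0·3/20 + 1·1/5 + 8·3/20 + 27·1/5 + 64·1/5 + 125·1/10
 = 0 + 1/5 + 6/5 + 27/5 + 64/5 + 25/2
 = 321/10

32.1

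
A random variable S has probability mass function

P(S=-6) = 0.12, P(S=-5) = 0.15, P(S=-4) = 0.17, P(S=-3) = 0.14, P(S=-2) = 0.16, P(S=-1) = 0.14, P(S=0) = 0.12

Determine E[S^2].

E[S^2] = Σ s^2·P(S=s)
 = 36·0.12 + 25·0.15 + 16·0.17 + 9·0.14 + 4·0.16 + 1·0.14 + 0·0.12
 = 4.32 + 3.75 + 2.72 + 1.26 + 0.64 + 0.14 + 0
 = 12.83

12.83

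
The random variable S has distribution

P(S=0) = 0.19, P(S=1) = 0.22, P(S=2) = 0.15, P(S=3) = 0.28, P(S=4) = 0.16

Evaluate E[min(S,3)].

1.84

E[min(S,3)] = Σ min(s,3)·P(S=s)
 = 0·0.19 + 1·0.22 + 2·0.15 + 3·0.28 + 3·0.16
 = 0 + 0.22 + 0.3 + 0.84 + 0.48
 = 1.84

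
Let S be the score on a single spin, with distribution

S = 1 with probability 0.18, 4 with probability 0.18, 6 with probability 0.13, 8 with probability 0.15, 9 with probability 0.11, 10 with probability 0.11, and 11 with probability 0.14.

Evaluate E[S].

E[S] = Σ s·P(S=s)
 = 1·0.18 + 4·0.18 + 6·0.13 + 8·0.15 + 9·0.11 + 10·0.11 + 11·0.14
 = 0.18 + 0.72 + 0.78 + 1.2 + 0.99 + 1.1 + 1.54
 = 6.51

6.51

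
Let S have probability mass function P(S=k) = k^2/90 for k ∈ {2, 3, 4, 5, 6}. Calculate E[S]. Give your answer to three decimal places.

4.889

E[S] = Σ s·P(S=s)
 = 2·2/45 + 3·1/10 + 4·8/45 + 5·5/18 + 6·2/5
 = 4/45 + 3/10 + 32/45 + 25/18 + 12/5
 = 44/9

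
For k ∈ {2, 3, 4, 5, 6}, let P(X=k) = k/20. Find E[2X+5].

E[2X+5] = Σ (2x+5)·P(X=x)
 = 9·1/10 + 11·3/20 + 13·1/5 + 15·1/4 + 17·3/10
 = 9/10 + 33/20 + 13/5 + 15/4 + 51/10
 = 14

14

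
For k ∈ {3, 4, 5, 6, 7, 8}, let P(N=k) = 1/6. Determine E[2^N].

E[2^N] = Σ 2^n·P(N=n)
 = 8·1/6 + 16·1/6 + 32·1/6 + 64·1/6 + 128·1/6 + 256·1/6
 = 4/3 + 8/3 + 16/3 + 32/3 + 64/3 + 128/3
 = 84

84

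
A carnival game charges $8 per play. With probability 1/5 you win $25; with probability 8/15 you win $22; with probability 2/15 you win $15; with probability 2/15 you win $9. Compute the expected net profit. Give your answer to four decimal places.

11.9333

E[payout] = 25·1/5 + 22·8/15 + 15·2/15 + 9·2/15
 = 5 + 176/15 + 2 + 6/5
 = 299/15
Net = 299/15 - 8 = 179/15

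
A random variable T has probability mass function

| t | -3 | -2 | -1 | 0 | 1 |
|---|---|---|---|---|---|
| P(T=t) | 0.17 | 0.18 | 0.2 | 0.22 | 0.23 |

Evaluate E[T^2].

E[T^2] = Σ t^2·P(T=t)
 = 9·0.17 + 4·0.18 + 1·0.2 + 0·0.22 + 1·0.23
 = 1.53 + 0.72 + 0.2 + 0 + 0.23
 = 2.68

2.68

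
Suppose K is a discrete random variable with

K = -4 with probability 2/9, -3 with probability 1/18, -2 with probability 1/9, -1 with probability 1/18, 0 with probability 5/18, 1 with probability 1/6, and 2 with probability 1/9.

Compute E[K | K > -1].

P(K > -1) = 5/18 + 1/6 + 1/9 = 5/9.
E[K | K > -1] = [0·5/18 + 1·1/6 + 2·1/9] / (5/9)
 = 7/18 / (5/9)
 = 7/10

0.7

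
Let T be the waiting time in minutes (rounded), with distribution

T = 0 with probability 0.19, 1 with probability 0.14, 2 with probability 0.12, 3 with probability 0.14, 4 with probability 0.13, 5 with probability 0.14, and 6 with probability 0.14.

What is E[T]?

2.86

E[T] = Σ t·P(T=t)
 = 0·0.19 + 1·0.14 + 2·0.12 + 3·0.14 + 4·0.13 + 5·0.14 + 6·0.14
 = 0 + 0.14 + 0.24 + 0.42 + 0.52 + 0.7 + 0.84
 = 2.86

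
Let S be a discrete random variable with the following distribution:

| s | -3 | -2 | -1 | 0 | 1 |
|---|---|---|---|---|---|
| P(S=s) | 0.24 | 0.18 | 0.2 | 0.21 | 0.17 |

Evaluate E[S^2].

E[S^2] = Σ s^2·P(S=s)
 = 9·0.24 + 4·0.18 + 1·0.2 + 0·0.21 + 1·0.17
 = 2.16 + 0.72 + 0.2 + 0 + 0.17
 = 3.25

3.25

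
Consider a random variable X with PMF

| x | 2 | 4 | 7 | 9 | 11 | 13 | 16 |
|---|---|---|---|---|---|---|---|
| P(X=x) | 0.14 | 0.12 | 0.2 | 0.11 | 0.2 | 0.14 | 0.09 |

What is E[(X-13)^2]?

37.23

E[(X-13)^2] = Σ (x-13)^2·P(X=x)
 = 121·0.14 + 81·0.12 + 36·0.2 + 16·0.11 + 4·0.2 + 0·0.14 + 9·0.09
 = 16.94 + 9.72 + 7.2 + 1.76 + 0.8 + 0 + 0.81
 = 37.23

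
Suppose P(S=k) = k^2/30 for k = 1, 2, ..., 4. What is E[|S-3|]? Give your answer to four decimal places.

E[|S-3|] = Σ |s-3|·P(S=s)
 = 2·1/30 + 1·2/15 + 0·3/10 + 1·8/15
 = 1/15 + 2/15 + 0 + 8/15
 = 11/15

0.7333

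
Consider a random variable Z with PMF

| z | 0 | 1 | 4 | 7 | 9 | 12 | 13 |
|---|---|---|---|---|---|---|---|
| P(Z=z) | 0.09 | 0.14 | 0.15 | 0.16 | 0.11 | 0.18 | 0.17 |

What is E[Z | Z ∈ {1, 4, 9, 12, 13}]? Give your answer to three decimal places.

8.133

P(Z ∈ {1, 4, 9, 12, 13}) = 0.14 + 0.15 + 0.11 + 0.18 + 0.17 = 0.75.
E[Z | Z ∈ {1, 4, 9, 12, 13}] = [1·0.14 + 4·0.15 + 9·0.11 + 12·0.18 + 13·0.17] / 0.75
 = 6.1 / 0.75
 = 122/15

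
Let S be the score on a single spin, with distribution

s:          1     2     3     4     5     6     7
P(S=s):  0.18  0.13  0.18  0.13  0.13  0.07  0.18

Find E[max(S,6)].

E[max(S,6)] = Σ max(s,6)·P(S=s)
 = 6·0.18 + 6·0.13 + 6·0.18 + 6·0.13 + 6·0.13 + 6·0.07 + 7·0.18
 = 1.08 + 0.78 + 1.08 + 0.78 + 0.78 + 0.42 + 1.26
 = 6.18

6.18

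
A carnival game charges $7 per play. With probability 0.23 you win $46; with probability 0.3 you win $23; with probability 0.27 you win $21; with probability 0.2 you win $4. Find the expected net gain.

E[payout] = 46·0.23 + 23·0.3 + 21·0.27 + 4·0.2
 = 10.58 + 6.9 + 5.67 + 0.8
 = 23.95
Net = 23.95 - 7 = 16.95

16.95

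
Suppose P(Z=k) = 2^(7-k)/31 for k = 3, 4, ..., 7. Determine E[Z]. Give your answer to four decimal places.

E[Z] = Σ z·P(Z=z)
 = 3·16/31 + 4·8/31 + 5·4/31 + 6·2/31 + 7·1/31
 = 48/31 + 32/31 + 20/31 + 12/31 + 7/31
 = 119/31

3.8387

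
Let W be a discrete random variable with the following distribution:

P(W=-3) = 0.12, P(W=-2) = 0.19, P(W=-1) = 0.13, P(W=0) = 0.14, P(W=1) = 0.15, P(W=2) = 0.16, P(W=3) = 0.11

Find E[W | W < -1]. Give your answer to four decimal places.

P(W < -1) = 0.12 + 0.19 = 0.31.
E[W | W < -1] = [(-3)·0.12 + (-2)·0.19] / 0.31
 = -0.74 / 0.31
 = -74/31

-2.3871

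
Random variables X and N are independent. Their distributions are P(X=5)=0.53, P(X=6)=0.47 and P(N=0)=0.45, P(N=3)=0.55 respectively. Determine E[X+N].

E[X+N] = Σ_x Σ_n (x+n) · P(X=x)P(N=n)
 = 5·0.2385 + 8·0.2915 + 6·0.2115 + 9·0.2585
 = 1.1925 + 2.332 + 1.269 + 2.3265
 = 7.12

7.12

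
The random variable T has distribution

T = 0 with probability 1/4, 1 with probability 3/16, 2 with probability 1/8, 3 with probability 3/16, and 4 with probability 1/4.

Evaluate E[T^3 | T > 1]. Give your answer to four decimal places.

39.2222

P(T > 1) = 1/8 + 3/16 + 1/4 = 9/16.
E[T^3 | T > 1] = [8·1/8 + 27·3/16 + 64·1/4] / (9/16)
 = 353/16 / (9/16)
 = 353/9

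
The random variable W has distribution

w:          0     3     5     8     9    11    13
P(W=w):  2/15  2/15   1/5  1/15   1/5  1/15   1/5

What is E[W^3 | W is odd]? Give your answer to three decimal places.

878.167

P(W is odd) = 2/15 + 1/5 + 1/5 + 1/15 + 1/5 = 4/5.
E[W^3 | W is odd] = [27·2/15 + 125·1/5 + 729·1/5 + 1331·1/15 + 2197·1/5] / (4/5)
 = 10538/15 / (4/5)
 = 5269/6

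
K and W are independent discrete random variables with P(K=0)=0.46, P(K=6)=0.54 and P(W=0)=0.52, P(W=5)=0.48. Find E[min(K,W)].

E[min(K,W)] = Σ_k Σ_w min(k,w) · P(K=k)P(W=w)
 = 0·0.2392 + 0·0.2208 + 0·0.2808 + 5·0.2592
 = 0 + 0 + 0 + 1.296
 = 1.296

1.296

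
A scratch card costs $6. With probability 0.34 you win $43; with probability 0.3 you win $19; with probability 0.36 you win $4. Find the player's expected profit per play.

E[payout] = 43·0.34 + 19·0.3 + 4·0.36
 = 14.62 + 5.7 + 1.44
 = 21.76
Net = 21.76 - 6 = 15.76

15.76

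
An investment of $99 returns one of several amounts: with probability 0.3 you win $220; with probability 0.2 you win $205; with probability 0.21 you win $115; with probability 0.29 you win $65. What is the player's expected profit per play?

51

E[payout] = 220·0.3 + 205·0.2 + 115·0.21 + 65·0.29
 = 66 + 41 + 24.15 + 18.85
 = 150
Net = 150 - 99 = 51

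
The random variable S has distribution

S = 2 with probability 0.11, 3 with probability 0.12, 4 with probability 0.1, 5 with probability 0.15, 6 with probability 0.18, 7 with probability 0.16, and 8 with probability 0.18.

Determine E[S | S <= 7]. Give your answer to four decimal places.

P(S <= 7) = 0.11 + 0.12 + 0.1 + 0.15 + 0.18 + 0.16 = 0.82.
E[S | S <= 7] = [2·0.11 + 3·0.12 + 4·0.1 + 5·0.15 + 6·0.18 + 7·0.16] / 0.82
 = 3.93 / 0.82
 = 393/82

4.7927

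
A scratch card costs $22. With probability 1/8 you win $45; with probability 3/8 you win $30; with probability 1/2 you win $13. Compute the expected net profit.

1.375

E[payout] = 45·1/8 + 30·3/8 + 13·1/2
 = 45/8 + 45/4 + 13/2
 = 187/8
Net = 187/8 - 22 = 11/8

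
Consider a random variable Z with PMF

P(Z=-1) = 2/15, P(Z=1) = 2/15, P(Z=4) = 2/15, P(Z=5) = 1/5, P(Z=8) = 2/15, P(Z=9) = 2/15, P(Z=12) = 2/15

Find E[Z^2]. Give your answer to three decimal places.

45.933

E[Z^2] = Σ z^2·P(Z=z)
 = 1·2/15 + 1·2/15 + 16·2/15 + 25·1/5 + 64·2/15 + 81·2/15 + 144·2/15
 = 2/15 + 2/15 + 32/15 + 5 + 128/15 + 54/5 + 96/5
 = 689/15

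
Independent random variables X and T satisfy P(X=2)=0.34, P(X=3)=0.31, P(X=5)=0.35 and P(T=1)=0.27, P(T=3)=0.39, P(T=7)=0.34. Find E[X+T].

E[X+T] = Σ_x Σ_t (x+t) · P(X=x)P(T=t)
 = 3·0.0918 + 5·0.1326 + 9·0.1156 + 4·0.0837 + 6·0.1209 + 10·0.1054 + 6·0.0945 + 8·0.1365 + 12·0.119
 = 0.2754 + 0.663 + 1.0404 + 0.3348 + 0.7254 + 1.054 + 0.567 + 1.092 + 1.428
 = 7.18

7.18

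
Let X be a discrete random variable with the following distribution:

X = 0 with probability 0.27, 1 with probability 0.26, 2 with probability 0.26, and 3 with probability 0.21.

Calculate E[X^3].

8.01

E[X^3] = Σ x^3·P(X=x)
 = 0·0.27 + 1·0.26 + 8·0.26 + 27·0.21
 = 0 + 0.26 + 2.08 + 5.67
 = 8.01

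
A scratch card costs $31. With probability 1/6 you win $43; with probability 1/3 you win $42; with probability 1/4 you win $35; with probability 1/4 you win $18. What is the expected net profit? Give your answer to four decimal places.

E[payout] = 43·1/6 + 42·1/3 + 35·1/4 + 18·1/4
 = 43/6 + 14 + 35/4 + 9/2
 = 413/12
Net = 413/12 - 31 = 41/12

3.4167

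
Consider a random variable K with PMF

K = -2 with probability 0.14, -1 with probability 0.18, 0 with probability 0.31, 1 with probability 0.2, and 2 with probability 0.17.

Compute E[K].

E[K] = Σ k·P(K=k)
 = (-2)·0.14 + (-1)·0.18 + 0·0.31 + 1·0.2 + 2·0.17
 = (-0.28) + (-0.18) + 0 + 0.2 + 0.34
 = 0.08

0.08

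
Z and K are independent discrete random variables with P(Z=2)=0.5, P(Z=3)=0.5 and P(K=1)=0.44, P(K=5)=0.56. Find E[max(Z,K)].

E[max(Z,K)] = Σ_z Σ_k max(z,k) · P(Z=z)P(K=k)
 = 2·0.22 + 5·0.28 + 3·0.22 + 5·0.28
 = 0.44 + 1.4 + 0.66 + 1.4
 = 3.9

3.9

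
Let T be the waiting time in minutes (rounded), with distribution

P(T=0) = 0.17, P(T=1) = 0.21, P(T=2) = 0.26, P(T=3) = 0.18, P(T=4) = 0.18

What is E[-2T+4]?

E[-2T+4] = Σ (-2t+4)·P(T=t)
 = 4·0.17 + 2·0.21 + 0·0.26 + (-2)·0.18 + (-4)·0.18
 = 0.68 + 0.42 + 0 + (-0.36) + (-0.72)
 = 0.02

0.02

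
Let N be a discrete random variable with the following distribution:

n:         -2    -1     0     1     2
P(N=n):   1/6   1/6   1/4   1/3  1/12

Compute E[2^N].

1.375

E[2^N] = Σ 2^n·P(N=n)
 = 1/4·1/6 + 1/2·1/6 + 1·1/4 + 2·1/3 + 4·1/12
 = 1/24 + 1/12 + 1/4 + 2/3 + 1/3
 = 11/8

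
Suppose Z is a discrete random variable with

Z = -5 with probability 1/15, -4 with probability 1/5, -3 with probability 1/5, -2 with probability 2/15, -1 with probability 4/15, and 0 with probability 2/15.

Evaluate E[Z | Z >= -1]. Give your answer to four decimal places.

P(Z >= -1) = 4/15 + 2/15 = 2/5.
E[Z | Z >= -1] = [(-1)·4/15 + 0·2/15] / (2/5)
 = -4/15 / (2/5)
 = -2/3

-0.6667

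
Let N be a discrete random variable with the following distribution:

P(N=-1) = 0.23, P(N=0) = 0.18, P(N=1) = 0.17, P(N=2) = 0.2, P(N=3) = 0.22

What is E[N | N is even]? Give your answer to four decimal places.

P(N is even) = 0.18 + 0.2 = 0.38.
E[N | N is even] = [0·0.18 + 2·0.2] / 0.38
 = 0.4 / 0.38
 = 20/19

1.0526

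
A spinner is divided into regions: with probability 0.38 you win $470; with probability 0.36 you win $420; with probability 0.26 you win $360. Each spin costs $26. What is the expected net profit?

397.4

E[payout] = 470·0.38 + 420·0.36 + 360·0.26
 = 178.6 + 151.2 + 93.6
 = 423.4
Net = 423.4 - 26 = 397.4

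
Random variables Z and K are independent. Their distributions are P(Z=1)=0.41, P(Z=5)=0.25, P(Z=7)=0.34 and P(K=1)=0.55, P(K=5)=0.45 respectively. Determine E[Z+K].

6.84

E[Z+K] = Σ_z Σ_k (z+k) · P(Z=z)P(K=k)
 = 2·0.2255 + 6·0.1845 + 6·0.1375 + 10·0.1125 + 8·0.187 + 12·0.153
 = 0.451 + 1.107 + 0.825 + 1.125 + 1.496 + 1.836
 = 6.84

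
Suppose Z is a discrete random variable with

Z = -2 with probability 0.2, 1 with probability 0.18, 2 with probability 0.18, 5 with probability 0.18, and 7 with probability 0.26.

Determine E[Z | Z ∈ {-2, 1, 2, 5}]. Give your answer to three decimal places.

P(Z ∈ {-2, 1, 2, 5}) = 0.2 + 0.18 + 0.18 + 0.18 = 0.74.
E[Z | Z ∈ {-2, 1, 2, 5}] = [(-2)·0.2 + 1·0.18 + 2·0.18 + 5·0.18] / 0.74
 = 1.04 / 0.74
 = 52/37

1.405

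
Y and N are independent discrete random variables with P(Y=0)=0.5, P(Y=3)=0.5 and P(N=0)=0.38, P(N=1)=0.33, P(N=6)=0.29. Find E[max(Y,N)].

2.97

E[max(Y,N)] = Σ_y Σ_n max(y,n) · P(Y=y)P(N=n)
 = 0·0.19 + 1·0.165 + 6·0.145 + 3·0.19 + 3·0.165 + 6·0.145
 = 0 + 0.165 + 0.87 + 0.57 + 0.495 + 0.87
 = 2.97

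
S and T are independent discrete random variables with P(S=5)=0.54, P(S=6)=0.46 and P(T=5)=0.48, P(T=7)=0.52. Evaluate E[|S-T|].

1.0216

E[|S-T|] = Σ_s Σ_t |s-t| · P(S=s)P(T=t)
 = 0·0.2592 + 2·0.2808 + 1·0.2208 + 1·0.2392
 = 0 + 0.5616 + 0.2208 + 0.2392
 = 1.0216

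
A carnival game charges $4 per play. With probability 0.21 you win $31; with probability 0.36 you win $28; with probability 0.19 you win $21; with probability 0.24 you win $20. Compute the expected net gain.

E[payout] = 31·0.21 + 28·0.36 + 21·0.19 + 20·0.24
 = 6.51 + 10.08 + 3.99 + 4.8
 = 25.38
Net = 25.38 - 4 = 21.38

21.38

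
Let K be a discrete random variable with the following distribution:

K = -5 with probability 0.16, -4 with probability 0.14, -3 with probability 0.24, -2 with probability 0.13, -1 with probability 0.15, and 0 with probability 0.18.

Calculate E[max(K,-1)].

-0.82

E[max(K,-1)] = Σ max(k,-1)·P(K=k)
 = (-1)·0.16 + (-1)·0.14 + (-1)·0.24 + (-1)·0.13 + (-1)·0.15 + 0·0.18
 = (-0.16) + (-0.14) + (-0.24) + (-0.13) + (-0.15) + 0
 = -0.82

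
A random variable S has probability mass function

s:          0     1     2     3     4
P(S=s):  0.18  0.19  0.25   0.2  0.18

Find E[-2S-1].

E[-2S-1] = Σ (-2s-1)·P(S=s)
 = (-1)·0.18 + (-3)·0.19 + (-5)·0.25 + (-7)·0.2 + (-9)·0.18
 = (-0.18) + (-0.57) + (-1.25) + (-1.4) + (-1.62)
 = -5.02

-5.02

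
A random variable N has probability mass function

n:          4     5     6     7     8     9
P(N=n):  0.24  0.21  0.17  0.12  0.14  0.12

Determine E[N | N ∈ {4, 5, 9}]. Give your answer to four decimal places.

5.4211

P(N ∈ {4, 5, 9}) = 0.24 + 0.21 + 0.12 = 0.57.
E[N | N ∈ {4, 5, 9}] = [4·0.24 + 5·0.21 + 9·0.12] / 0.57
 = 3.09 / 0.57
 = 103/19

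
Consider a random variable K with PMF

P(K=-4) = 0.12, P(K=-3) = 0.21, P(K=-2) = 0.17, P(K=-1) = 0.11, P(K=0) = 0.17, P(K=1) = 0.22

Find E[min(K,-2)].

E[min(K,-2)] = Σ min(k,-2)·P(K=k)
 = (-4)·0.12 + (-3)·0.21 + (-2)·0.17 + (-2)·0.11 + (-2)·0.17 + (-2)·0.22
 = (-0.48) + (-0.63) + (-0.34) + (-0.22) + (-0.34) + (-0.44)
 = -2.45

-2.45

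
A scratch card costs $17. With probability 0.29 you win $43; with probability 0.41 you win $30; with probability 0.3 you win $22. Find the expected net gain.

14.37

E[payout] = 43·0.29 + 30·0.41 + 22·0.3
 = 12.47 + 12.3 + 6.6
 = 31.37
Net = 31.37 - 17 = 14.37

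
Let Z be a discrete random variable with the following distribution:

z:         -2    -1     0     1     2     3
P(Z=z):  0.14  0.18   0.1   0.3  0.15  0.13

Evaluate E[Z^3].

E[Z^3] = Σ z^3·P(Z=z)
 = (-8)·0.14 + (-1)·0.18 + 0·0.1 + 1·0.3 + 8·0.15 + 27·0.13
 = (-1.12) + (-0.18) + 0 + 0.3 + 1.2 + 3.51
 = 3.71

3.71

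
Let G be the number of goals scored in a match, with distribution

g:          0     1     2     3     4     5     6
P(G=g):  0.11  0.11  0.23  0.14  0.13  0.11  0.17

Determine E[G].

3.08

E[G] = Σ g·P(G=g)
 = 0·0.11 + 1·0.11 + 2·0.23 + 3·0.14 + 4·0.13 + 5·0.11 + 6·0.17
 = 0 + 0.11 + 0.46 + 0.42 + 0.52 + 0.55 + 1.02
 = 3.08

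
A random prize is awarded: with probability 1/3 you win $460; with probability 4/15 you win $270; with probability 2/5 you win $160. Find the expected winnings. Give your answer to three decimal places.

289.333

E[payout] = 460·1/3 + 270·4/15 + 160·2/5
 = 460/3 + 72 + 64
 = 868/3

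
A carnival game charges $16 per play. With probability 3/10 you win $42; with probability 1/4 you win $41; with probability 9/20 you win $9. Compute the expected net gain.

E[payout] = 42·3/10 + 41·1/4 + 9·9/20
 = 63/5 + 41/4 + 81/20
 = 269/10
Net = 269/10 - 16 = 109/10

10.9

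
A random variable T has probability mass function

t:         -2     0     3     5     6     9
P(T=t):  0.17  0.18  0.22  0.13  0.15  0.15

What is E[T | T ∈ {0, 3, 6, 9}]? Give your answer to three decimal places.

4.157

P(T ∈ {0, 3, 6, 9}) = 0.18 + 0.22 + 0.15 + 0.15 = 0.7.
E[T | T ∈ {0, 3, 6, 9}] = [0·0.18 + 3·0.22 + 6·0.15 + 9·0.15] / 0.7
 = 2.91 / 0.7
 = 291/70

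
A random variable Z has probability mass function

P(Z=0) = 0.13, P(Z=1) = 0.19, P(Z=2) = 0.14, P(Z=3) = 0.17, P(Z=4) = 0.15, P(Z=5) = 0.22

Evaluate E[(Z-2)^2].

3.46

E[(Z-2)^2] = Σ (z-2)^2·P(Z=z)
 = 4·0.13 + 1·0.19 + 0·0.14 + 1·0.17 + 4·0.15 + 9·0.22
 = 0.52 + 0.19 + 0 + 0.17 + 0.6 + 1.98
 = 3.46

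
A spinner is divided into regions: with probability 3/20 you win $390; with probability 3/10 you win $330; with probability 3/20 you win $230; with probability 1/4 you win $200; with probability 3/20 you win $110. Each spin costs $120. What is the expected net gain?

E[payout] = 390·3/20 + 330·3/10 + 230·3/20 + 200·1/4 + 110·3/20
 = 117/2 + 99 + 69/2 + 50 + 33/2
 = 517/2
Net = 517/2 - 120 = 277/2

138.5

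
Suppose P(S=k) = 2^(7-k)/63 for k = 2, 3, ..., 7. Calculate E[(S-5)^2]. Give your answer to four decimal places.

E[(S-5)^2] = Σ (s-5)^2·P(S=s)
 = 9·32/63 + 4·16/63 + 1·8/63 + 0·4/63 + 1·2/63 + 4·1/63
 = 32/7 + 64/63 + 8/63 + 0 + 2/63 + 4/63
 = 122/21

5.8095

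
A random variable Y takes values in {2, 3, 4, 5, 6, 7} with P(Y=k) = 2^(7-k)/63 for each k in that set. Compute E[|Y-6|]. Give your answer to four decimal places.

3.1270

E[|Y-6|] = Σ |y-6|·P(Y=y)
 = 4·32/63 + 3·16/63 + 2·8/63 + 1·4/63 + 0·2/63 + 1·1/63
 = 128/63 + 16/21 + 16/63 + 4/63 + 0 + 1/63
 = 197/63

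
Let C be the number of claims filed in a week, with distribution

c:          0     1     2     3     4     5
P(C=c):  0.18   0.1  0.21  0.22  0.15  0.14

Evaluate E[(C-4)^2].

E[(C-4)^2] = Σ (c-4)^2·P(C=c)
 = 16·0.18 + 9·0.1 + 4·0.21 + 1·0.22 + 0·0.15 + 1·0.14
 = 2.88 + 0.9 + 0.84 + 0.22 + 0 + 0.14
 = 4.98

4.98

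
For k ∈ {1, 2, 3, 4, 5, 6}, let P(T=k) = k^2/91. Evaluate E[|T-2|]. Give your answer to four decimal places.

2.8681

E[|T-2|] = Σ |t-2|·P(T=t)
 = 1·1/91 + 0·4/91 + 1·9/91 + 2·16/91 + 3·25/91 + 4·36/91
 = 1/91 + 0 + 9/91 + 32/91 + 75/91 + 144/91
 = 261/91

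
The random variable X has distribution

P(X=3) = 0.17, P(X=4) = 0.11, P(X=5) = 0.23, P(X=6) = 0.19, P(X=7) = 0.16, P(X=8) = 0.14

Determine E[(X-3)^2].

E[(X-3)^2] = Σ (x-3)^2·P(X=x)
 = 0·0.17 + 1·0.11 + 4·0.23 + 9·0.19 + 16·0.16 + 25·0.14
 = 0 + 0.11 + 0.92 + 1.71 + 2.56 + 3.5
 = 8.8

8.8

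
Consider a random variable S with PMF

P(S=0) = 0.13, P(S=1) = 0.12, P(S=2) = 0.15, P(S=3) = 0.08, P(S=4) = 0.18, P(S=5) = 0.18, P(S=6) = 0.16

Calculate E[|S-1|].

E[|S-1|] = Σ |s-1|·P(S=s)
 = 1·0.13 + 0·0.12 + 1·0.15 + 2·0.08 + 3·0.18 + 4·0.18 + 5·0.16
 = 0.13 + 0 + 0.15 + 0.16 + 0.54 + 0.72 + 0.8
 = 2.5

2.5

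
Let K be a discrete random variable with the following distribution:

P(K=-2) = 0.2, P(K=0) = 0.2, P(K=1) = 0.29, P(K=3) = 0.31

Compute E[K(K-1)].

E[K(K-1)] = Σ k(k-1)·P(K=k)
 = 6·0.2 + 0·0.2 + 0·0.29 + 6·0.31
 = 1.2 + 0 + 0 + 1.86
 = 3.06

3.06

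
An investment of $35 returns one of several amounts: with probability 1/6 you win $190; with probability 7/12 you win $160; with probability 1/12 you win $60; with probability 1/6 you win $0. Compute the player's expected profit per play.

95

E[payout] = 190·1/6 + 160·7/12 + 60·1/12 + 0·1/6
 = 95/3 + 280/3 + 5 + 0
 = 130
Net = 130 - 35 = 95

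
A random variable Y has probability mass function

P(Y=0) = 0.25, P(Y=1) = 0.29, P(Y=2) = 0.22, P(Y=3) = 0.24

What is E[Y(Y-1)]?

E[Y(Y-1)] = Σ y(y-1)·P(Y=y)
 = 0·0.25 + 0·0.29 + 2·0.22 + 6·0.24
 = 0 + 0 + 0.44 + 1.44
 = 1.88

1.88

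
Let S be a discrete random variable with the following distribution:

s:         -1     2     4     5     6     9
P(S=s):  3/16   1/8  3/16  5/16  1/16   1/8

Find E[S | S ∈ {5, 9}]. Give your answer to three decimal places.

6.143

P(S ∈ {5, 9}) = 5/16 + 1/8 = 7/16.
E[S | S ∈ {5, 9}] = [5·5/16 + 9·1/8] / (7/16)
 = 43/16 / (7/16)
 = 43/7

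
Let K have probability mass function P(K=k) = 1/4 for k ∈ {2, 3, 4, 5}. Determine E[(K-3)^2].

E[(K-3)^2] = Σ (k-3)^2·P(K=k)
 = 1·1/4 + 0·1/4 + 1·1/4 + 4·1/4
 = 1/4 + 0 + 1/4 + 1
 = 3/2

1.5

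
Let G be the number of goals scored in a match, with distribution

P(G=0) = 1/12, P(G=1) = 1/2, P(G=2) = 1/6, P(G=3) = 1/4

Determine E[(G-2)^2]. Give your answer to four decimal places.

E[(G-2)^2] = Σ (g-2)^2·P(G=g)
 = 4·1/12 + 1·1/2 + 0·1/6 + 1·1/4
 = 1/3 + 1/2 + 0 + 1/4
 = 13/12

1.0833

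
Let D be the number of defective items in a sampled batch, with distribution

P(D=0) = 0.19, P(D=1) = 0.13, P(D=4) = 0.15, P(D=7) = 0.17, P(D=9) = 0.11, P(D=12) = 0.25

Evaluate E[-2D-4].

E[-2D-4] = Σ (-2d-4)·P(D=d)
 = (-4)·0.19 + (-6)·0.13 + (-12)·0.15 + (-18)·0.17 + (-22)·0.11 + (-28)·0.25
 = (-0.76) + (-0.78) + (-1.8) + (-3.06) + (-2.42) + (-7)
 = -15.82

-15.82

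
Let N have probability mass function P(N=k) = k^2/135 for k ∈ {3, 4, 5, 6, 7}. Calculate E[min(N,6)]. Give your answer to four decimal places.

5.3778

E[min(N,6)] = Σ min(n,6)·P(N=n)
 = 3·1/15 + 4·16/135 + 5·5/27 + 6·4/15 + 6·49/135
 = 1/5 + 64/135 + 25/27 + 8/5 + 98/45
 = 242/45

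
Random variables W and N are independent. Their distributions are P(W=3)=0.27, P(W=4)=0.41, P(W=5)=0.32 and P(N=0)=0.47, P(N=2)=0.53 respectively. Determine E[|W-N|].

2.99

E[|W-N|] = Σ_w Σ_n |w-n| · P(W=w)P(N=n)
 = 3·0.1269 + 1·0.1431 + 4·0.1927 + 2·0.2173 + 5·0.1504 + 3·0.1696
 = 0.3807 + 0.1431 + 0.7708 + 0.4346 + 0.752 + 0.5088
 = 2.99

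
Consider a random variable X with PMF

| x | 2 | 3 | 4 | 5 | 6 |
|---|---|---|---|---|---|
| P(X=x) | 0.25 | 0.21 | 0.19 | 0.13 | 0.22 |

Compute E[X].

3.86

E[X] = Σ x·P(X=x)
 = 2·0.25 + 3·0.21 + 4·0.19 + 5·0.13 + 6·0.22
 = 0.5 + 0.63 + 0.76 + 0.65 + 1.32
 = 3.86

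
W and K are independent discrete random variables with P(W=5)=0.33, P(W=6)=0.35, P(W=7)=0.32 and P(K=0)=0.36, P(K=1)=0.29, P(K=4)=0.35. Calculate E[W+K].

7.68

E[W+K] = Σ_w Σ_k (w+k) · P(W=w)P(K=k)
 = 5·0.1188 + 6·0.0957 + 9·0.1155 + 6·0.126 + 7·0.1015 + 10·0.1225 + 7·0.1152 + 8·0.0928 + 11·0.112
 = 0.594 + 0.5742 + 1.0395 + 0.756 + 0.7105 + 1.225 + 0.8064 + 0.7424 + 1.232
 = 7.68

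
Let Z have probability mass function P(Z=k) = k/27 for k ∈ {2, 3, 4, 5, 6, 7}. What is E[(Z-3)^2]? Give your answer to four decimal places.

E[(Z-3)^2] = Σ (z-3)^2·P(Z=z)
 = 1·2/27 + 0·1/9 + 1·4/27 + 4·5/27 + 9·2/9 + 16·7/27
 = 2/27 + 0 + 4/27 + 20/27 + 2 + 112/27
 = 64/9

7.1111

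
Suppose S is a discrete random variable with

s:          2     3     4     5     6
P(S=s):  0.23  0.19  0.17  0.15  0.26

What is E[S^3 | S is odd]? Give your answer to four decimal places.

P(S is odd) = 0.19 + 0.15 = 0.34.
E[S^3 | S is odd] = [27·0.19 + 125·0.15] / 0.34
 = 23.88 / 0.34
 = 1194/17

70.2353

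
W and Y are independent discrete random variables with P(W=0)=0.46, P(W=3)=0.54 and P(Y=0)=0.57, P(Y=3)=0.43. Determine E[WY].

2.0898

E[WY] = Σ_w Σ_y wy · P(W=w)P(Y=y)
 = 0·0.2622 + 0·0.1978 + 0·0.3078 + 9·0.2322
 = 0 + 0 + 0 + 2.0898
 = 2.0898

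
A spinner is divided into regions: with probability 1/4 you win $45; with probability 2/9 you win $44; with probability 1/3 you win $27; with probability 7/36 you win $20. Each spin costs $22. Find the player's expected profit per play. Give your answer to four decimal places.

11.9167

E[payout] = 45·1/4 + 44·2/9 + 27·1/3 + 20·7/36
 = 45/4 + 88/9 + 9 + 35/9
 = 407/12
Net = 407/12 - 22 = 143/12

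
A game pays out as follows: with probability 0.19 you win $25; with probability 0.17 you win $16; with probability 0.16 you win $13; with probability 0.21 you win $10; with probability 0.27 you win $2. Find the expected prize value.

12.19

E[payout] = 25·0.19 + 16·0.17 + 13·0.16 + 10·0.21 + 2·0.27
 = 4.75 + 2.72 + 2.08 + 2.1 + 0.54
 = 12.19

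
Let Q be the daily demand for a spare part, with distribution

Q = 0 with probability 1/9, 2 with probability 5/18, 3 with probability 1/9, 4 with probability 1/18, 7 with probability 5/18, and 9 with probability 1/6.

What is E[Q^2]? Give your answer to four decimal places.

30.1111

E[Q^2] = Σ q^2·P(Q=q)
 = 0·1/9 + 4·5/18 + 9·1/9 + 16·1/18 + 49·5/18 + 81·1/6
 = 0 + 10/9 + 1 + 8/9 + 245/18 + 27/2
 = 271/9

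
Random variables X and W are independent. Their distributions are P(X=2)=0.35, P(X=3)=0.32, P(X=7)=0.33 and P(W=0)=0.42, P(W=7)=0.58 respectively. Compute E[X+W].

E[X+W] = Σ_x Σ_w (x+w) · P(X=x)P(W=w)
 = 2·0.147 + 9·0.203 + 3·0.1344 + 10·0.1856 + 7·0.1386 + 14·0.1914
 = 0.294 + 1.827 + 0.4032 + 1.856 + 0.9702 + 2.6796
 = 8.03

8.03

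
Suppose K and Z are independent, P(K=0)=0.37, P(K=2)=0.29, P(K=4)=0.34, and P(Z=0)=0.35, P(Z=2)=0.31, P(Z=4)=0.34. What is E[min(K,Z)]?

E[min(K,Z)] = Σ_k Σ_z min(k,z) · P(K=k)P(Z=z)
 = 0·0.1295 + 0·0.1147 + 0·0.1258 + 0·0.1015 + 2·0.0899 + 2·0.0986 + 0·0.119 + 2·0.1054 + 4·0.1156
 = 0 + 0 + 0 + 0 + 0.1798 + 0.1972 + 0 + 0.2108 + 0.4624
 = 1.0502

1.0502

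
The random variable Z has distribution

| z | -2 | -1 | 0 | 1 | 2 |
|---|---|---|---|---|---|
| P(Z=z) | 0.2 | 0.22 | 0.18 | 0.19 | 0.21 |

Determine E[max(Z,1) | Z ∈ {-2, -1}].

1

P(Z ∈ {-2, -1}) = 0.2 + 0.22 = 0.42.
E[max(Z,1) | Z ∈ {-2, -1}] = [1·0.2 + 1·0.22] / 0.42
 = 0.42 / 0.42
 = 1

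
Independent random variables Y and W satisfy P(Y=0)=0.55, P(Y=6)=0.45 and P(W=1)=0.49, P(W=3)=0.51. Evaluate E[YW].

5.454

E[YW] = Σ_y Σ_w yw · P(Y=y)P(W=w)
 = 0·0.2695 + 0·0.2805 + 6·0.2205 + 18·0.2295
 = 0 + 0 + 1.323 + 4.131
 = 5.454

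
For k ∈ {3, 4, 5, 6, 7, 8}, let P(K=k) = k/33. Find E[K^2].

39

E[K^2] = Σ k^2·P(K=k)
 = 9·1/11 + 16·4/33 + 25·5/33 + 36·2/11 + 49·7/33 + 64·8/33
 = 9/11 + 64/33 + 125/33 + 72/11 + 343/33 + 512/33
 = 39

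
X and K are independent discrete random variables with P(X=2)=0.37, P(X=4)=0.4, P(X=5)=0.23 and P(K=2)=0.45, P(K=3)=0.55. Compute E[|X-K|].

1.347

E[|X-K|] = Σ_x Σ_k |x-k| · P(X=x)P(K=k)
 = 0·0.1665 + 1·0.2035 + 2·0.18 + 1·0.22 + 3·0.1035 + 2·0.1265
 = 0 + 0.2035 + 0.36 + 0.22 + 0.3105 + 0.253
 = 1.347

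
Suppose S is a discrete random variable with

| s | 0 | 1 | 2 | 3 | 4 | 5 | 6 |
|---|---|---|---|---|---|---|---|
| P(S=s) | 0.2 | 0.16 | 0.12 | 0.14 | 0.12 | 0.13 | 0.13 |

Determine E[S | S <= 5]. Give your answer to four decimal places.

P(S <= 5) = 0.2 + 0.16 + 0.12 + 0.14 + 0.12 + 0.13 = 0.87.
E[S | S <= 5] = [0·0.2 + 1·0.16 + 2·0.12 + 3·0.14 + 4·0.12 + 5·0.13] / 0.87
 = 1.95 / 0.87
 = 65/29

2.2414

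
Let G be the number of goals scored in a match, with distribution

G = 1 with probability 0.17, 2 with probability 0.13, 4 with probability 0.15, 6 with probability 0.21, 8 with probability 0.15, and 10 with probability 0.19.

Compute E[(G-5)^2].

E[(G-5)^2] = Σ (g-5)^2·P(G=g)
 = 16·0.17 + 9·0.13 + 1·0.15 + 1·0.21 + 9·0.15 + 25·0.19
 = 2.72 + 1.17 + 0.15 + 0.21 + 1.35 + 4.75
 = 10.35

10.35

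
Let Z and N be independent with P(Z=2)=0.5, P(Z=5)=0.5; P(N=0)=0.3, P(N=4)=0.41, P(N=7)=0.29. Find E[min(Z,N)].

2.245

E[min(Z,N)] = Σ_z Σ_n min(z,n) · P(Z=z)P(N=n)
 = 0·0.15 + 2·0.205 + 2·0.145 + 0·0.15 + 4·0.205 + 5·0.145
 = 0 + 0.41 + 0.29 + 0 + 0.82 + 0.725
 = 2.245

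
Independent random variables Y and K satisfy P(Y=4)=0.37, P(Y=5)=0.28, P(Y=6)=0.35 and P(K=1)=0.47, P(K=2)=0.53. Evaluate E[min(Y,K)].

1.53

E[min(Y,K)] = Σ_y Σ_k min(y,k) · P(Y=y)P(K=k)
 = 1·0.1739 + 2·0.1961 + 1·0.1316 + 2·0.1484 + 1·0.1645 + 2·0.1855
 = 0.1739 + 0.3922 + 0.1316 + 0.2968 + 0.1645 + 0.371
 = 1.53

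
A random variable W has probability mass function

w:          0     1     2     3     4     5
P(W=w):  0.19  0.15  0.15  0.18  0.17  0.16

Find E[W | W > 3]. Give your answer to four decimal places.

4.4848

P(W > 3) = 0.17 + 0.16 = 0.33.
E[W | W > 3] = [4·0.17 + 5·0.16] / 0.33
 = 1.48 / 0.33
 = 148/33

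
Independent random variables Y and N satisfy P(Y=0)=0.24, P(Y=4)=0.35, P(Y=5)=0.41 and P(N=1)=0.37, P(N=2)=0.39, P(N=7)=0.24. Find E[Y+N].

6.28

E[Y+N] = Σ_y Σ_n (y+n) · P(Y=y)P(N=n)
 = 1·0.0888 + 2·0.0936 + 7·0.0576 + 5·0.1295 + 6·0.1365 + 11·0.084 + 6·0.1517 + 7·0.1599 + 12·0.0984
 = 0.0888 + 0.1872 + 0.4032 + 0.6475 + 0.819 + 0.924 + 0.9102 + 1.1193 + 1.1808
 = 6.28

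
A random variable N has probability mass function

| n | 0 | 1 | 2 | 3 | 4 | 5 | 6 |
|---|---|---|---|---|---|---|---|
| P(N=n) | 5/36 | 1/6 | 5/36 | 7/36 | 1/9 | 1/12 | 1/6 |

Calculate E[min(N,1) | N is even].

P(N is even) = 5/36 + 5/36 + 1/9 + 1/6 = 5/9.
E[min(N,1) | N is even] = [0·5/36 + 1·5/36 + 1·1/9 + 1·1/6] / (5/9)
 = 5/12 / (5/9)
 = 3/4

0.75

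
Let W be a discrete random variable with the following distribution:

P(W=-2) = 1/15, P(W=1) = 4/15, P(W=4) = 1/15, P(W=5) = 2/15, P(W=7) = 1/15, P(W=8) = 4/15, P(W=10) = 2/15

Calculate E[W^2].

E[W^2] = Σ w^2·P(W=w)
 = 4·1/15 + 1·4/15 + 16·1/15 + 25·2/15 + 49·1/15 + 64·4/15 + 100·2/15
 = 4/15 + 4/15 + 16/15 + 10/3 + 49/15 + 256/15 + 40/3
 = 193/5

38.6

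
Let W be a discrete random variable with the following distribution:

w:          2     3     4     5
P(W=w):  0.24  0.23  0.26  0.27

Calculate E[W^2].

E[W^2] = Σ w^2·P(W=w)
 = 4·0.24 + 9·0.23 + 16·0.26 + 25·0.27
 = 0.96 + 2.07 + 4.16 + 6.75
 = 13.94

13.94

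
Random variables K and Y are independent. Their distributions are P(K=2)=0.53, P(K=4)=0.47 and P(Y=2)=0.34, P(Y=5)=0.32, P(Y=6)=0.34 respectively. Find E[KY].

E[KY] = Σ_k Σ_y ky · P(K=k)P(Y=y)
 = 4·0.1802 + 10·0.1696 + 12·0.1802 + 8·0.1598 + 20·0.1504 + 24·0.1598
 = 0.7208 + 1.696 + 2.1624 + 1.2784 + 3.008 + 3.8352
 = 12.7008

12.7008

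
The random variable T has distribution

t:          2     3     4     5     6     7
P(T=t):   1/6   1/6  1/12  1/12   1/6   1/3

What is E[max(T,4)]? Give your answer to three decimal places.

5.417

E[max(T,4)] = Σ max(t,4)·P(T=t)
 = 4·1/6 + 4·1/6 + 4·1/12 + 5·1/12 + 6·1/6 + 7·1/3
 = 2/3 + 2/3 + 1/3 + 5/12 + 1 + 7/3
 = 65/12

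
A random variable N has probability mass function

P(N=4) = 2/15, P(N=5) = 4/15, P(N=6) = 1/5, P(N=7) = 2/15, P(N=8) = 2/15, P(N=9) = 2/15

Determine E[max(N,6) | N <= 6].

6

P(N <= 6) = 2/15 + 4/15 + 1/5 = 3/5.
E[max(N,6) | N <= 6] = [6·2/15 + 6·4/15 + 6·1/5] / (3/5)
 = 18/5 / (3/5)
 = 6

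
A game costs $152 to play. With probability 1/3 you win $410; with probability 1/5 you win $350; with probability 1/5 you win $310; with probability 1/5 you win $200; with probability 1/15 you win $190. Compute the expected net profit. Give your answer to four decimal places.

E[payout] = 410·1/3 + 350·1/5 + 310·1/5 + 200·1/5 + 190·1/15
 = 410/3 + 70 + 62 + 40 + 38/3
 = 964/3
Net = 964/3 - 152 = 508/3

169.3333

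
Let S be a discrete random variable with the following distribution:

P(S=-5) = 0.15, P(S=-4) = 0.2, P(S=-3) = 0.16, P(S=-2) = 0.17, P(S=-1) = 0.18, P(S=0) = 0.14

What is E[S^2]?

E[S^2] = Σ s^2·P(S=s)
 = 25·0.15 + 16·0.2 + 9·0.16 + 4·0.17 + 1·0.18 + 0·0.14
 = 3.75 + 3.2 + 1.44 + 0.68 + 0.18 + 0
 = 9.25

9.25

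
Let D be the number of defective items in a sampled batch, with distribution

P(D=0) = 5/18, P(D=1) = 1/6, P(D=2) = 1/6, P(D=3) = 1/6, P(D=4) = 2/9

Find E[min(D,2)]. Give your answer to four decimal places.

1.2778

E[min(D,2)] = Σ min(d,2)·P(D=d)
 = 0·5/18 + 1·1/6 + 2·1/6 + 2·1/6 + 2·2/9
 = 0 + 1/6 + 1/3 + 1/3 + 4/9
 = 23/18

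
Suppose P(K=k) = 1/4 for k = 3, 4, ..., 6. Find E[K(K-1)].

E[K(K-1)] = Σ k(k-1)·P(K=k)
 = 6·1/4 + 12·1/4 + 20·1/4 + 30·1/4
 = 3/2 + 3 + 5 + 15/2
 = 17

17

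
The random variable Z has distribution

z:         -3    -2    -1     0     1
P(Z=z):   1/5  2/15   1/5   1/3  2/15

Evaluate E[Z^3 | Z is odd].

P(Z is odd) = 1/5 + 1/5 + 2/15 = 8/15.
E[Z^3 | Z is odd] = [(-27)·1/5 + (-1)·1/5 + 1·2/15] / (8/15)
 = -82/15 / (8/15)
 = -41/4

-10.25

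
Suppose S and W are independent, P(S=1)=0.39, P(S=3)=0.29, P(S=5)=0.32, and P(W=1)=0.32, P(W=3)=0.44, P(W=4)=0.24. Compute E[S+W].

5.46

E[S+W] = Σ_s Σ_w (s+w) · P(S=s)P(W=w)
 = 2·0.1248 + 4·0.1716 + 5·0.0936 + 4·0.0928 + 6·0.1276 + 7·0.0696 + 6·0.1024 + 8·0.1408 + 9·0.0768
 = 0.2496 + 0.6864 + 0.468 + 0.3712 + 0.7656 + 0.4872 + 0.6144 + 1.1264 + 0.6912
 = 5.46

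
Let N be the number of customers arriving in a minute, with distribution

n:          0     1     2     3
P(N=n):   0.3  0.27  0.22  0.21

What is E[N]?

1.34

E[N] = Σ n·P(N=n)
 = 0·0.3 + 1·0.27 + 2·0.22 + 3·0.21
 = 0 + 0.27 + 0.44 + 0.63
 = 1.34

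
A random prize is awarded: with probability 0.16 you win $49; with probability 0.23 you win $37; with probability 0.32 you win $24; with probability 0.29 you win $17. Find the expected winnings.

E[payout] = 49·0.16 + 37·0.23 + 24·0.32 + 17·0.29
 = 7.84 + 8.51 + 7.68 + 4.93
 = 28.96

28.96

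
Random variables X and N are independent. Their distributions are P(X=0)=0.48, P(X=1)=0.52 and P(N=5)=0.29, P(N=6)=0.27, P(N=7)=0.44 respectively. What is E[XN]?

E[XN] = Σ_x Σ_n xn · P(X=x)P(N=n)
 = 0·0.1392 + 0·0.1296 + 0·0.2112 + 5·0.1508 + 6·0.1404 + 7·0.2288
 = 0 + 0 + 0 + 0.754 + 0.8424 + 1.6016
 = 3.198

3.198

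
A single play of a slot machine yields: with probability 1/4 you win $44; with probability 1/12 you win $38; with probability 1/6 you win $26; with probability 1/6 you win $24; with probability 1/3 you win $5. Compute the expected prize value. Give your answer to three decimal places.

E[payout] = 44·1/4 + 38·1/12 + 26·1/6 + 24·1/6 + 5·1/3
 = 11 + 19/6 + 13/3 + 4 + 5/3
 = 145/6

24.167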